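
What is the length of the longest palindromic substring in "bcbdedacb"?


Input: "bcbdedacb"
Checking substrings for palindromes:
  [0:3] "bcb" (len 3) => palindrome
  [3:6] "ded" (len 3) => palindrome
Longest palindromic substring: "bcb" with length 3

3


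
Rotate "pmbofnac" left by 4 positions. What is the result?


Input: "pmbofnac", rotate left by 4
First 4 characters: "pmbo"
Remaining characters: "fnac"
Concatenate remaining + first: "fnac" + "pmbo" = "fnacpmbo"

fnacpmbo


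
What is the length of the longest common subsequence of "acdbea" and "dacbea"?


LCS of "acdbea" and "dacbea"
DP table:
           d    a    c    b    e    a
      0    0    0    0    0    0    0
  a   0    0    1    1    1    1    1
  c   0    0    1    2    2    2    2
  d   0    1    1    2    2    2    2
  b   0    1    1    2    3    3    3
  e   0    1    1    2    3    4    4
  a   0    1    2    2    3    4    5
LCS length = dp[6][6] = 5

5


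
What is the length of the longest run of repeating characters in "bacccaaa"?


Input: "bacccaaa"
Scanning for longest run:
  Position 1 ('a'): new char, reset run to 1
  Position 2 ('c'): new char, reset run to 1
  Position 3 ('c'): continues run of 'c', length=2
  Position 4 ('c'): continues run of 'c', length=3
  Position 5 ('a'): new char, reset run to 1
  Position 6 ('a'): continues run of 'a', length=2
  Position 7 ('a'): continues run of 'a', length=3
Longest run: 'c' with length 3

3


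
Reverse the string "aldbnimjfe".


Input: aldbnimjfe
Reading characters right to left:
  Position 9: 'e'
  Position 8: 'f'
  Position 7: 'j'
  Position 6: 'm'
  Position 5: 'i'
  Position 4: 'n'
  Position 3: 'b'
  Position 2: 'd'
  Position 1: 'l'
  Position 0: 'a'
Reversed: efjminbdla

efjminbdla


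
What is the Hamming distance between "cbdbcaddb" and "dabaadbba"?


Comparing "cbdbcaddb" and "dabaadbba" position by position:
  Position 0: 'c' vs 'd' => differ
  Position 1: 'b' vs 'a' => differ
  Position 2: 'd' vs 'b' => differ
  Position 3: 'b' vs 'a' => differ
  Position 4: 'c' vs 'a' => differ
  Position 5: 'a' vs 'd' => differ
  Position 6: 'd' vs 'b' => differ
  Position 7: 'd' vs 'b' => differ
  Position 8: 'b' vs 'a' => differ
Total differences (Hamming distance): 9

9


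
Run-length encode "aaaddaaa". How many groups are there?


Input: aaaddaaa
Scanning for consecutive runs:
  Group 1: 'a' x 3 (positions 0-2)
  Group 2: 'd' x 2 (positions 3-4)
  Group 3: 'a' x 3 (positions 5-7)
Total groups: 3

3


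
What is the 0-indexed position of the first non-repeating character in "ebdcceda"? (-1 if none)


Input: ebdcceda
Character frequencies:
  'a': 1
  'b': 1
  'c': 2
  'd': 2
  'e': 2
Scanning left to right for freq == 1:
  Position 0 ('e'): freq=2, skip
  Position 1 ('b'): unique! => answer = 1

1


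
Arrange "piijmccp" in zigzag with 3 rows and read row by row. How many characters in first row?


Zigzag "piijmccp" into 3 rows:
Placing characters:
  'p' => row 0
  'i' => row 1
  'i' => row 2
  'j' => row 1
  'm' => row 0
  'c' => row 1
  'c' => row 2
  'p' => row 1
Rows:
  Row 0: "pm"
  Row 1: "ijcp"
  Row 2: "ic"
First row length: 2

2


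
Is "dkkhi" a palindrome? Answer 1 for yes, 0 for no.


Input: dkkhi
Reversed: ihkkd
  Compare pos 0 ('d') with pos 4 ('i'): MISMATCH
  Compare pos 1 ('k') with pos 3 ('h'): MISMATCH
Result: not a palindrome

0


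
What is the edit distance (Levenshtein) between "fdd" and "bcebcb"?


Computing edit distance: "fdd" -> "bcebcb"
DP table:
           b    c    e    b    c    b
      0    1    2    3    4    5    6
  f   1    1    2    3    4    5    6
  d   2    2    2    3    4    5    6
  d   3    3    3    3    4    5    6
Edit distance = dp[3][6] = 6

6


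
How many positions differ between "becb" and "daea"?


Comparing "becb" and "daea" position by position:
  Position 0: 'b' vs 'd' => DIFFER
  Position 1: 'e' vs 'a' => DIFFER
  Position 2: 'c' vs 'e' => DIFFER
  Position 3: 'b' vs 'a' => DIFFER
Positions that differ: 4

4


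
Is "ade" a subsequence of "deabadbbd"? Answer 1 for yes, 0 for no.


Check if "ade" is a subsequence of "deabadbbd"
Greedy scan:
  Position 0 ('d'): no match needed
  Position 1 ('e'): no match needed
  Position 2 ('a'): matches sub[0] = 'a'
  Position 3 ('b'): no match needed
  Position 4 ('a'): no match needed
  Position 5 ('d'): matches sub[1] = 'd'
  Position 6 ('b'): no match needed
  Position 7 ('b'): no match needed
  Position 8 ('d'): no match needed
Only matched 2/3 characters => not a subsequence

0


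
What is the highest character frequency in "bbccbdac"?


Input: bbccbdac
Character counts:
  'a': 1
  'b': 3
  'c': 3
  'd': 1
Maximum frequency: 3

3


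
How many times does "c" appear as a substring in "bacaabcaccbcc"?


Searching for "c" in "bacaabcaccbcc"
Scanning each position:
  Position 0: "b" => no
  Position 1: "a" => no
  Position 2: "c" => MATCH
  Position 3: "a" => no
  Position 4: "a" => no
  Position 5: "b" => no
  Position 6: "c" => MATCH
  Position 7: "a" => no
  Position 8: "c" => MATCH
  Position 9: "c" => MATCH
  Position 10: "b" => no
  Position 11: "c" => MATCH
  Position 12: "c" => MATCH
Total occurrences: 6

6


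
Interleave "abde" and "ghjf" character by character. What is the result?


Interleaving "abde" and "ghjf":
  Position 0: 'a' from first, 'g' from second => "ag"
  Position 1: 'b' from first, 'h' from second => "bh"
  Position 2: 'd' from first, 'j' from second => "dj"
  Position 3: 'e' from first, 'f' from second => "ef"
Result: agbhdjef

agbhdjef


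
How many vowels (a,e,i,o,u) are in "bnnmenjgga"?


Input: bnnmenjgga
Checking each character:
  'b' at position 0: consonant
  'n' at position 1: consonant
  'n' at position 2: consonant
  'm' at position 3: consonant
  'e' at position 4: vowel (running total: 1)
  'n' at position 5: consonant
  'j' at position 6: consonant
  'g' at position 7: consonant
  'g' at position 8: consonant
  'a' at position 9: vowel (running total: 2)
Total vowels: 2

2


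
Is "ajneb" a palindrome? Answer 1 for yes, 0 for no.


Input: ajneb
Reversed: benja
  Compare pos 0 ('a') with pos 4 ('b'): MISMATCH
  Compare pos 1 ('j') with pos 3 ('e'): MISMATCH
Result: not a palindrome

0


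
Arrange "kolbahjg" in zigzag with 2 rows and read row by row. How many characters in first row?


Zigzag "kolbahjg" into 2 rows:
Placing characters:
  'k' => row 0
  'o' => row 1
  'l' => row 0
  'b' => row 1
  'a' => row 0
  'h' => row 1
  'j' => row 0
  'g' => row 1
Rows:
  Row 0: "klaj"
  Row 1: "obhg"
First row length: 4

4


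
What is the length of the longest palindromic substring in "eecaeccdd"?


Input: "eecaeccdd"
Checking substrings for palindromes:
  [0:2] "ee" (len 2) => palindrome
  [5:7] "cc" (len 2) => palindrome
  [7:9] "dd" (len 2) => palindrome
Longest palindromic substring: "ee" with length 2

2


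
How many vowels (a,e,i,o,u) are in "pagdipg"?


Input: pagdipg
Checking each character:
  'p' at position 0: consonant
  'a' at position 1: vowel (running total: 1)
  'g' at position 2: consonant
  'd' at position 3: consonant
  'i' at position 4: vowel (running total: 2)
  'p' at position 5: consonant
  'g' at position 6: consonant
Total vowels: 2

2


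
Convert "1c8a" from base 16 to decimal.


Input: "1c8a" in base 16
Positional expansion:
  Digit '1' (value 1) x 16^3 = 4096
  Digit 'c' (value 12) x 16^2 = 3072
  Digit '8' (value 8) x 16^1 = 128
  Digit 'a' (value 10) x 16^0 = 10
Sum = 7306

7306


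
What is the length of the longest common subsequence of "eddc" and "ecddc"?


LCS of "eddc" and "ecddc"
DP table:
           e    c    d    d    c
      0    0    0    0    0    0
  e   0    1    1    1    1    1
  d   0    1    1    2    2    2
  d   0    1    1    2    3    3
  c   0    1    2    2    3    4
LCS length = dp[4][5] = 4

4


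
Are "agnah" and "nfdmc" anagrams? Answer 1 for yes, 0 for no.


Strings: "agnah", "nfdmc"
Sorted first:  aaghn
Sorted second: cdfmn
Differ at position 0: 'a' vs 'c' => not anagrams

0


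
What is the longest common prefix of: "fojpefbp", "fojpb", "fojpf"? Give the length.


Words: fojpefbp, fojpb, fojpf
  Position 0: all 'f' => match
  Position 1: all 'o' => match
  Position 2: all 'j' => match
  Position 3: all 'p' => match
  Position 4: ('e', 'b', 'f') => mismatch, stop
LCP = "fojp" (length 4)

4


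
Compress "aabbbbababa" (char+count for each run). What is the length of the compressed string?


Input: aabbbbababa
Runs:
  'a' x 2 => "a2"
  'b' x 4 => "b4"
  'a' x 1 => "a1"
  'b' x 1 => "b1"
  'a' x 1 => "a1"
  'b' x 1 => "b1"
  'a' x 1 => "a1"
Compressed: "a2b4a1b1a1b1a1"
Compressed length: 14

14


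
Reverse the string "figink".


Input: figink
Reading characters right to left:
  Position 5: 'k'
  Position 4: 'n'
  Position 3: 'i'
  Position 2: 'g'
  Position 1: 'i'
  Position 0: 'f'
Reversed: knigif

knigif


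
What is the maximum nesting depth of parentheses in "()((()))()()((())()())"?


Input: "()((()))()()((())()())"
Tracking depth:
  Position 0 '(': depth becomes 1
  Position 1 ')': depth becomes 0
  Position 2 '(': depth becomes 1
  Position 3 '(': depth becomes 2
  Position 4 '(': depth becomes 3
  Position 5 ')': depth becomes 2
  Position 6 ')': depth becomes 1
  Position 7 ')': depth becomes 0
  Position 8 '(': depth becomes 1
  Position 9 ')': depth becomes 0
  Position 10 '(': depth becomes 1
  Position 11 ')': depth becomes 0
  Position 12 '(': depth becomes 1
  Position 13 '(': depth becomes 2
  Position 14 '(': depth becomes 3
  Position 15 ')': depth becomes 2
  Position 16 ')': depth becomes 1
  Position 17 '(': depth becomes 2
  Position 18 ')': depth becomes 1
  Position 19 '(': depth becomes 2
  Position 20 ')': depth becomes 1
  Position 21 ')': depth becomes 0
Maximum depth reached: 3

3


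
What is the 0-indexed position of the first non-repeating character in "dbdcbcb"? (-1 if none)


Input: dbdcbcb
Character frequencies:
  'b': 3
  'c': 2
  'd': 2
Scanning left to right for freq == 1:
  Position 0 ('d'): freq=2, skip
  Position 1 ('b'): freq=3, skip
  Position 2 ('d'): freq=2, skip
  Position 3 ('c'): freq=2, skip
  Position 4 ('b'): freq=3, skip
  Position 5 ('c'): freq=2, skip
  Position 6 ('b'): freq=3, skip
  No unique character found => answer = -1

-1


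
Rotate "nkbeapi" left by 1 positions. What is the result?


Input: "nkbeapi", rotate left by 1
First 1 characters: "n"
Remaining characters: "kbeapi"
Concatenate remaining + first: "kbeapi" + "n" = "kbeapin"

kbeapin


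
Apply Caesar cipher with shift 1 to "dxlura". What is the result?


Caesar cipher: shift "dxlura" by 1
  'd' (pos 3) + 1 = pos 4 = 'e'
  'x' (pos 23) + 1 = pos 24 = 'y'
  'l' (pos 11) + 1 = pos 12 = 'm'
  'u' (pos 20) + 1 = pos 21 = 'v'
  'r' (pos 17) + 1 = pos 18 = 's'
  'a' (pos 0) + 1 = pos 1 = 'b'
Result: eymvsb

eymvsb


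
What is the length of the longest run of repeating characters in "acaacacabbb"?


Input: "acaacacabbb"
Scanning for longest run:
  Position 1 ('c'): new char, reset run to 1
  Position 2 ('a'): new char, reset run to 1
  Position 3 ('a'): continues run of 'a', length=2
  Position 4 ('c'): new char, reset run to 1
  Position 5 ('a'): new char, reset run to 1
  Position 6 ('c'): new char, reset run to 1
  Position 7 ('a'): new char, reset run to 1
  Position 8 ('b'): new char, reset run to 1
  Position 9 ('b'): continues run of 'b', length=2
  Position 10 ('b'): continues run of 'b', length=3
Longest run: 'b' with length 3

3


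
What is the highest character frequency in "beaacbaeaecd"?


Input: beaacbaeaecd
Character counts:
  'a': 4
  'b': 2
  'c': 2
  'd': 1
  'e': 3
Maximum frequency: 4

4


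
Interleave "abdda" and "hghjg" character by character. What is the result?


Interleaving "abdda" and "hghjg":
  Position 0: 'a' from first, 'h' from second => "ah"
  Position 1: 'b' from first, 'g' from second => "bg"
  Position 2: 'd' from first, 'h' from second => "dh"
  Position 3: 'd' from first, 'j' from second => "dj"
  Position 4: 'a' from first, 'g' from second => "ag"
Result: ahbgdhdjag

ahbgdhdjag


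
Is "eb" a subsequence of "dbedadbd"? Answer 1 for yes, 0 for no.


Check if "eb" is a subsequence of "dbedadbd"
Greedy scan:
  Position 0 ('d'): no match needed
  Position 1 ('b'): no match needed
  Position 2 ('e'): matches sub[0] = 'e'
  Position 3 ('d'): no match needed
  Position 4 ('a'): no match needed
  Position 5 ('d'): no match needed
  Position 6 ('b'): matches sub[1] = 'b'
  Position 7 ('d'): no match needed
All 2 characters matched => is a subsequence

1


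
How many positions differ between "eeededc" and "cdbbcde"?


Comparing "eeededc" and "cdbbcde" position by position:
  Position 0: 'e' vs 'c' => DIFFER
  Position 1: 'e' vs 'd' => DIFFER
  Position 2: 'e' vs 'b' => DIFFER
  Position 3: 'd' vs 'b' => DIFFER
  Position 4: 'e' vs 'c' => DIFFER
  Position 5: 'd' vs 'd' => same
  Position 6: 'c' vs 'e' => DIFFER
Positions that differ: 6

6


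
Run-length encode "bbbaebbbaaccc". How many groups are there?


Input: bbbaebbbaaccc
Scanning for consecutive runs:
  Group 1: 'b' x 3 (positions 0-2)
  Group 2: 'a' x 1 (positions 3-3)
  Group 3: 'e' x 1 (positions 4-4)
  Group 4: 'b' x 3 (positions 5-7)
  Group 5: 'a' x 2 (positions 8-9)
  Group 6: 'c' x 3 (positions 10-12)
Total groups: 6

6


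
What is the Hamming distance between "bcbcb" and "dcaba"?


Comparing "bcbcb" and "dcaba" position by position:
  Position 0: 'b' vs 'd' => differ
  Position 1: 'c' vs 'c' => same
  Position 2: 'b' vs 'a' => differ
  Position 3: 'c' vs 'b' => differ
  Position 4: 'b' vs 'a' => differ
Total differences (Hamming distance): 4

4


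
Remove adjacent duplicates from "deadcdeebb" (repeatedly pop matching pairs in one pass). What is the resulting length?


Input: deadcdeebb
Stack-based adjacent duplicate removal:
  Read 'd': push. Stack: d
  Read 'e': push. Stack: de
  Read 'a': push. Stack: dea
  Read 'd': push. Stack: dead
  Read 'c': push. Stack: deadc
  Read 'd': push. Stack: deadcd
  Read 'e': push. Stack: deadcde
  Read 'e': matches stack top 'e' => pop. Stack: deadcd
  Read 'b': push. Stack: deadcdb
  Read 'b': matches stack top 'b' => pop. Stack: deadcd
Final stack: "deadcd" (length 6)

6


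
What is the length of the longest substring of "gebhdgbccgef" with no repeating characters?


Input: "gebhdgbccgef"
Sliding window (track last position of each char):
  Position 0 ('g'): window [0,0] length 1 -- new best
  Position 1 ('e'): window [0,1] length 2 -- new best
  Position 2 ('b'): window [0,2] length 3 -- new best
  Position 3 ('h'): window [0,3] length 4 -- new best
  Position 4 ('d'): window [0,4] length 5 -- new best
  Position 5 ('g'): repeat (last at 0), move window start to 1
  Position 5 ('g'): window [1,5] length 5
  Position 6 ('b'): repeat (last at 2), move window start to 3
  Position 6 ('b'): window [3,6] length 4
  Position 7 ('c'): window [3,7] length 5
  Position 8 ('c'): repeat (last at 7), move window start to 8
  Position 8 ('c'): window [8,8] length 1
  Position 9 ('g'): window [8,9] length 2
  Position 10 ('e'): window [8,10] length 3
  Position 11 ('f'): window [8,11] length 4
Longest substring with no repeats: "gebhd" with length 5

5


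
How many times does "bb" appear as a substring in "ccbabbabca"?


Searching for "bb" in "ccbabbabca"
Scanning each position:
  Position 0: "cc" => no
  Position 1: "cb" => no
  Position 2: "ba" => no
  Position 3: "ab" => no
  Position 4: "bb" => MATCH
  Position 5: "ba" => no
  Position 6: "ab" => no
  Position 7: "bc" => no
  Position 8: "ca" => no
Total occurrences: 1

1


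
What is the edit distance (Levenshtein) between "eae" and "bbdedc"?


Computing edit distance: "eae" -> "bbdedc"
DP table:
           b    b    d    e    d    c
      0    1    2    3    4    5    6
  e   1    1    2    3    3    4    5
  a   2    2    2    3    4    4    5
  e   3    3    3    3    3    4    5
Edit distance = dp[3][6] = 5

5


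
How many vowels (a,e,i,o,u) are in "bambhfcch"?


Input: bambhfcch
Checking each character:
  'b' at position 0: consonant
  'a' at position 1: vowel (running total: 1)
  'm' at position 2: consonant
  'b' at position 3: consonant
  'h' at position 4: consonant
  'f' at position 5: consonant
  'c' at position 6: consonant
  'c' at position 7: consonant
  'h' at position 8: consonant
Total vowels: 1

1


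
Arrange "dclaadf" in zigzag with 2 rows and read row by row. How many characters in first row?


Zigzag "dclaadf" into 2 rows:
Placing characters:
  'd' => row 0
  'c' => row 1
  'l' => row 0
  'a' => row 1
  'a' => row 0
  'd' => row 1
  'f' => row 0
Rows:
  Row 0: "dlaf"
  Row 1: "cad"
First row length: 4

4


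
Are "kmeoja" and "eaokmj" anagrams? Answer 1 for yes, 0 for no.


Strings: "kmeoja", "eaokmj"
Sorted first:  aejkmo
Sorted second: aejkmo
Sorted forms match => anagrams

1


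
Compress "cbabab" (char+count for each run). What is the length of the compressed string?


Input: cbabab
Runs:
  'c' x 1 => "c1"
  'b' x 1 => "b1"
  'a' x 1 => "a1"
  'b' x 1 => "b1"
  'a' x 1 => "a1"
  'b' x 1 => "b1"
Compressed: "c1b1a1b1a1b1"
Compressed length: 12

12


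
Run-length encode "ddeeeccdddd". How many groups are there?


Input: ddeeeccdddd
Scanning for consecutive runs:
  Group 1: 'd' x 2 (positions 0-1)
  Group 2: 'e' x 3 (positions 2-4)
  Group 3: 'c' x 2 (positions 5-6)
  Group 4: 'd' x 4 (positions 7-10)
Total groups: 4

4


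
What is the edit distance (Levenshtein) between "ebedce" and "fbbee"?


Computing edit distance: "ebedce" -> "fbbee"
DP table:
           f    b    b    e    e
      0    1    2    3    4    5
  e   1    1    2    3    3    4
  b   2    2    1    2    3    4
  e   3    3    2    2    2    3
  d   4    4    3    3    3    3
  c   5    5    4    4    4    4
  e   6    6    5    5    4    4
Edit distance = dp[6][5] = 4

4


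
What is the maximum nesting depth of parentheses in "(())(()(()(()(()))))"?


Input: "(())(()(()(()(()))))"
Tracking depth:
  Position 0 '(': depth becomes 1
  Position 1 '(': depth becomes 2
  Position 2 ')': depth becomes 1
  Position 3 ')': depth becomes 0
  Position 4 '(': depth becomes 1
  Position 5 '(': depth becomes 2
  Position 6 ')': depth becomes 1
  Position 7 '(': depth becomes 2
  Position 8 '(': depth becomes 3
  Position 9 ')': depth becomes 2
  Position 10 '(': depth becomes 3
  Position 11 '(': depth becomes 4
  Position 12 ')': depth becomes 3
  Position 13 '(': depth becomes 4
  Position 14 '(': depth becomes 5
  Position 15 ')': depth becomes 4
  Position 16 ')': depth becomes 3
  Position 17 ')': depth becomes 2
  Position 18 ')': depth becomes 1
  Position 19 ')': depth becomes 0
Maximum depth reached: 5

5


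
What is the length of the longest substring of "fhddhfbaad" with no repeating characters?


Input: "fhddhfbaad"
Sliding window (track last position of each char):
  Position 0 ('f'): window [0,0] length 1 -- new best
  Position 1 ('h'): window [0,1] length 2 -- new best
  Position 2 ('d'): window [0,2] length 3 -- new best
  Position 3 ('d'): repeat (last at 2), move window start to 3
  Position 3 ('d'): window [3,3] length 1
  Position 4 ('h'): window [3,4] length 2
  Position 5 ('f'): window [3,5] length 3
  Position 6 ('b'): window [3,6] length 4 -- new best
  Position 7 ('a'): window [3,7] length 5 -- new best
  Position 8 ('a'): repeat (last at 7), move window start to 8
  Position 8 ('a'): window [8,8] length 1
  Position 9 ('d'): window [8,9] length 2
Longest substring with no repeats: "dhfba" with length 5

5


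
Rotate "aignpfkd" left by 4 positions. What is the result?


Input: "aignpfkd", rotate left by 4
First 4 characters: "aign"
Remaining characters: "pfkd"
Concatenate remaining + first: "pfkd" + "aign" = "pfkdaign"

pfkdaign


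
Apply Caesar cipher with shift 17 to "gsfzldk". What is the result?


Caesar cipher: shift "gsfzldk" by 17
  'g' (pos 6) + 17 = pos 23 = 'x'
  's' (pos 18) + 17 = pos 9 = 'j'
  'f' (pos 5) + 17 = pos 22 = 'w'
  'z' (pos 25) + 17 = pos 16 = 'q'
  'l' (pos 11) + 17 = pos 2 = 'c'
  'd' (pos 3) + 17 = pos 20 = 'u'
  'k' (pos 10) + 17 = pos 1 = 'b'
Result: xjwqcub

xjwqcub


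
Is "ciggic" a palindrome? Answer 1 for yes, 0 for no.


Input: ciggic
Reversed: ciggic
  Compare pos 0 ('c') with pos 5 ('c'): match
  Compare pos 1 ('i') with pos 4 ('i'): match
  Compare pos 2 ('g') with pos 3 ('g'): match
Result: palindrome

1


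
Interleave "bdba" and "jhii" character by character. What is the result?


Interleaving "bdba" and "jhii":
  Position 0: 'b' from first, 'j' from second => "bj"
  Position 1: 'd' from first, 'h' from second => "dh"
  Position 2: 'b' from first, 'i' from second => "bi"
  Position 3: 'a' from first, 'i' from second => "ai"
Result: bjdhbiai

bjdhbiai


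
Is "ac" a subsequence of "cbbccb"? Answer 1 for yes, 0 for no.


Check if "ac" is a subsequence of "cbbccb"
Greedy scan:
  Position 0 ('c'): no match needed
  Position 1 ('b'): no match needed
  Position 2 ('b'): no match needed
  Position 3 ('c'): no match needed
  Position 4 ('c'): no match needed
  Position 5 ('b'): no match needed
Only matched 0/2 characters => not a subsequence

0


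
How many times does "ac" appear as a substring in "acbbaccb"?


Searching for "ac" in "acbbaccb"
Scanning each position:
  Position 0: "ac" => MATCH
  Position 1: "cb" => no
  Position 2: "bb" => no
  Position 3: "ba" => no
  Position 4: "ac" => MATCH
  Position 5: "cc" => no
  Position 6: "cb" => no
Total occurrences: 2

2


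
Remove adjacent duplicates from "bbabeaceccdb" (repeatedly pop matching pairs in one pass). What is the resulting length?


Input: bbabeaceccdb
Stack-based adjacent duplicate removal:
  Read 'b': push. Stack: b
  Read 'b': matches stack top 'b' => pop. Stack: (empty)
  Read 'a': push. Stack: a
  Read 'b': push. Stack: ab
  Read 'e': push. Stack: abe
  Read 'a': push. Stack: abea
  Read 'c': push. Stack: abeac
  Read 'e': push. Stack: abeace
  Read 'c': push. Stack: abeacec
  Read 'c': matches stack top 'c' => pop. Stack: abeace
  Read 'd': push. Stack: abeaced
  Read 'b': push. Stack: abeacedb
Final stack: "abeacedb" (length 8)

8


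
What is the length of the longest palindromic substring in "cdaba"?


Input: "cdaba"
Checking substrings for palindromes:
  [2:5] "aba" (len 3) => palindrome
Longest palindromic substring: "aba" with length 3

3


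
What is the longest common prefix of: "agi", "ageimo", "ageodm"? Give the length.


Words: agi, ageimo, ageodm
  Position 0: all 'a' => match
  Position 1: all 'g' => match
  Position 2: ('i', 'e', 'e') => mismatch, stop
LCP = "ag" (length 2)

2


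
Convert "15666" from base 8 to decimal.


Input: "15666" in base 8
Positional expansion:
  Digit '1' (value 1) x 8^4 = 4096
  Digit '5' (value 5) x 8^3 = 2560
  Digit '6' (value 6) x 8^2 = 384
  Digit '6' (value 6) x 8^1 = 48
  Digit '6' (value 6) x 8^0 = 6
Sum = 7094

7094


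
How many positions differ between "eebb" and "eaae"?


Comparing "eebb" and "eaae" position by position:
  Position 0: 'e' vs 'e' => same
  Position 1: 'e' vs 'a' => DIFFER
  Position 2: 'b' vs 'a' => DIFFER
  Position 3: 'b' vs 'e' => DIFFER
Positions that differ: 3

3


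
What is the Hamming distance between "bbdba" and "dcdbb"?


Comparing "bbdba" and "dcdbb" position by position:
  Position 0: 'b' vs 'd' => differ
  Position 1: 'b' vs 'c' => differ
  Position 2: 'd' vs 'd' => same
  Position 3: 'b' vs 'b' => same
  Position 4: 'a' vs 'b' => differ
Total differences (Hamming distance): 3

3


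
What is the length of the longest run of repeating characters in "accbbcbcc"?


Input: "accbbcbcc"
Scanning for longest run:
  Position 1 ('c'): new char, reset run to 1
  Position 2 ('c'): continues run of 'c', length=2
  Position 3 ('b'): new char, reset run to 1
  Position 4 ('b'): continues run of 'b', length=2
  Position 5 ('c'): new char, reset run to 1
  Position 6 ('b'): new char, reset run to 1
  Position 7 ('c'): new char, reset run to 1
  Position 8 ('c'): continues run of 'c', length=2
Longest run: 'c' with length 2

2


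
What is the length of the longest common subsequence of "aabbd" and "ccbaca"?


LCS of "aabbd" and "ccbaca"
DP table:
           c    c    b    a    c    a
      0    0    0    0    0    0    0
  a   0    0    0    0    1    1    1
  a   0    0    0    0    1    1    2
  b   0    0    0    1    1    1    2
  b   0    0    0    1    1    1    2
  d   0    0    0    1    1    1    2
LCS length = dp[5][6] = 2

2


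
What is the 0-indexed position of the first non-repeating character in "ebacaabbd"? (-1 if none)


Input: ebacaabbd
Character frequencies:
  'a': 3
  'b': 3
  'c': 1
  'd': 1
  'e': 1
Scanning left to right for freq == 1:
  Position 0 ('e'): unique! => answer = 0

0


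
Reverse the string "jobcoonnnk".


Input: jobcoonnnk
Reading characters right to left:
  Position 9: 'k'
  Position 8: 'n'
  Position 7: 'n'
  Position 6: 'n'
  Position 5: 'o'
  Position 4: 'o'
  Position 3: 'c'
  Position 2: 'b'
  Position 1: 'o'
  Position 0: 'j'
Reversed: knnnoocboj

knnnoocboj


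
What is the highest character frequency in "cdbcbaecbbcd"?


Input: cdbcbaecbbcd
Character counts:
  'a': 1
  'b': 4
  'c': 4
  'd': 2
  'e': 1
Maximum frequency: 4

4


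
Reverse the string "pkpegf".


Input: pkpegf
Reading characters right to left:
  Position 5: 'f'
  Position 4: 'g'
  Position 3: 'e'
  Position 2: 'p'
  Position 1: 'k'
  Position 0: 'p'
Reversed: fgepkp

fgepkp


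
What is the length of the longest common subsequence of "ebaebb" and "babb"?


LCS of "ebaebb" and "babb"
DP table:
           b    a    b    b
      0    0    0    0    0
  e   0    0    0    0    0
  b   0    1    1    1    1
  a   0    1    2    2    2
  e   0    1    2    2    2
  b   0    1    2    3    3
  b   0    1    2    3    4
LCS length = dp[6][4] = 4

4


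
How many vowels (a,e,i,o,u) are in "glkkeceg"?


Input: glkkeceg
Checking each character:
  'g' at position 0: consonant
  'l' at position 1: consonant
  'k' at position 2: consonant
  'k' at position 3: consonant
  'e' at position 4: vowel (running total: 1)
  'c' at position 5: consonant
  'e' at position 6: vowel (running total: 2)
  'g' at position 7: consonant
Total vowels: 2

2


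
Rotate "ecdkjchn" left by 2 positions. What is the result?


Input: "ecdkjchn", rotate left by 2
First 2 characters: "ec"
Remaining characters: "dkjchn"
Concatenate remaining + first: "dkjchn" + "ec" = "dkjchnec"

dkjchnec


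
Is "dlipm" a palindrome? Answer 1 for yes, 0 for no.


Input: dlipm
Reversed: mpild
  Compare pos 0 ('d') with pos 4 ('m'): MISMATCH
  Compare pos 1 ('l') with pos 3 ('p'): MISMATCH
Result: not a palindrome

0


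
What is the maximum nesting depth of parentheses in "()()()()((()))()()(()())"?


Input: "()()()()((()))()()(()())"
Tracking depth:
  Position 0 '(': depth becomes 1
  Position 1 ')': depth becomes 0
  Position 2 '(': depth becomes 1
  Position 3 ')': depth becomes 0
  Position 4 '(': depth becomes 1
  Position 5 ')': depth becomes 0
  Position 6 '(': depth becomes 1
  Position 7 ')': depth becomes 0
  Position 8 '(': depth becomes 1
  Position 9 '(': depth becomes 2
  Position 10 '(': depth becomes 3
  Position 11 ')': depth becomes 2
  Position 12 ')': depth becomes 1
  Position 13 ')': depth becomes 0
  Position 14 '(': depth becomes 1
  Position 15 ')': depth becomes 0
  Position 16 '(': depth becomes 1
  Position 17 ')': depth becomes 0
  Position 18 '(': depth becomes 1
  Position 19 '(': depth becomes 2
  Position 20 ')': depth becomes 1
  Position 21 '(': depth becomes 2
  Position 22 ')': depth becomes 1
  Position 23 ')': depth becomes 0
Maximum depth reached: 3

3


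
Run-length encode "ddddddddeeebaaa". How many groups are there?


Input: ddddddddeeebaaa
Scanning for consecutive runs:
  Group 1: 'd' x 8 (positions 0-7)
  Group 2: 'e' x 3 (positions 8-10)
  Group 3: 'b' x 1 (positions 11-11)
  Group 4: 'a' x 3 (positions 12-14)
Total groups: 4

4


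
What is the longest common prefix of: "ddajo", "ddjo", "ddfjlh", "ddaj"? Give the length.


Words: ddajo, ddjo, ddfjlh, ddaj
  Position 0: all 'd' => match
  Position 1: all 'd' => match
  Position 2: ('a', 'j', 'f', 'a') => mismatch, stop
LCP = "dd" (length 2)

2


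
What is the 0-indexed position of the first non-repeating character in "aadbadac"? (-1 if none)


Input: aadbadac
Character frequencies:
  'a': 4
  'b': 1
  'c': 1
  'd': 2
Scanning left to right for freq == 1:
  Position 0 ('a'): freq=4, skip
  Position 1 ('a'): freq=4, skip
  Position 2 ('d'): freq=2, skip
  Position 3 ('b'): unique! => answer = 3

3


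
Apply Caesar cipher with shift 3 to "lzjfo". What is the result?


Caesar cipher: shift "lzjfo" by 3
  'l' (pos 11) + 3 = pos 14 = 'o'
  'z' (pos 25) + 3 = pos 2 = 'c'
  'j' (pos 9) + 3 = pos 12 = 'm'
  'f' (pos 5) + 3 = pos 8 = 'i'
  'o' (pos 14) + 3 = pos 17 = 'r'
Result: ocmir

ocmir


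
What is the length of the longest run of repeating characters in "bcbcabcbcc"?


Input: "bcbcabcbcc"
Scanning for longest run:
  Position 1 ('c'): new char, reset run to 1
  Position 2 ('b'): new char, reset run to 1
  Position 3 ('c'): new char, reset run to 1
  Position 4 ('a'): new char, reset run to 1
  Position 5 ('b'): new char, reset run to 1
  Position 6 ('c'): new char, reset run to 1
  Position 7 ('b'): new char, reset run to 1
  Position 8 ('c'): new char, reset run to 1
  Position 9 ('c'): continues run of 'c', length=2
Longest run: 'c' with length 2

2


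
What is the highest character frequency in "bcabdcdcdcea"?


Input: bcabdcdcdcea
Character counts:
  'a': 2
  'b': 2
  'c': 4
  'd': 3
  'e': 1
Maximum frequency: 4

4


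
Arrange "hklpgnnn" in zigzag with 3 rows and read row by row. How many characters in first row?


Zigzag "hklpgnnn" into 3 rows:
Placing characters:
  'h' => row 0
  'k' => row 1
  'l' => row 2
  'p' => row 1
  'g' => row 0
  'n' => row 1
  'n' => row 2
  'n' => row 1
Rows:
  Row 0: "hg"
  Row 1: "kpnn"
  Row 2: "ln"
First row length: 2

2


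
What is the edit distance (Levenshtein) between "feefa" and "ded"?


Computing edit distance: "feefa" -> "ded"
DP table:
           d    e    d
      0    1    2    3
  f   1    1    2    3
  e   2    2    1    2
  e   3    3    2    2
  f   4    4    3    3
  a   5    5    4    4
Edit distance = dp[5][3] = 4

4


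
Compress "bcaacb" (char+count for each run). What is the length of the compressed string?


Input: bcaacb
Runs:
  'b' x 1 => "b1"
  'c' x 1 => "c1"
  'a' x 2 => "a2"
  'c' x 1 => "c1"
  'b' x 1 => "b1"
Compressed: "b1c1a2c1b1"
Compressed length: 10

10


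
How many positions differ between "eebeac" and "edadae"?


Comparing "eebeac" and "edadae" position by position:
  Position 0: 'e' vs 'e' => same
  Position 1: 'e' vs 'd' => DIFFER
  Position 2: 'b' vs 'a' => DIFFER
  Position 3: 'e' vs 'd' => DIFFER
  Position 4: 'a' vs 'a' => same
  Position 5: 'c' vs 'e' => DIFFER
Positions that differ: 4

4


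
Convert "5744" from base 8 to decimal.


Input: "5744" in base 8
Positional expansion:
  Digit '5' (value 5) x 8^3 = 2560
  Digit '7' (value 7) x 8^2 = 448
  Digit '4' (value 4) x 8^1 = 32
  Digit '4' (value 4) x 8^0 = 4
Sum = 3044

3044


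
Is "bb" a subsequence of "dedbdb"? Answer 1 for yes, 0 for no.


Check if "bb" is a subsequence of "dedbdb"
Greedy scan:
  Position 0 ('d'): no match needed
  Position 1 ('e'): no match needed
  Position 2 ('d'): no match needed
  Position 3 ('b'): matches sub[0] = 'b'
  Position 4 ('d'): no match needed
  Position 5 ('b'): matches sub[1] = 'b'
All 2 characters matched => is a subsequence

1


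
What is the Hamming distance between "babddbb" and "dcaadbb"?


Comparing "babddbb" and "dcaadbb" position by position:
  Position 0: 'b' vs 'd' => differ
  Position 1: 'a' vs 'c' => differ
  Position 2: 'b' vs 'a' => differ
  Position 3: 'd' vs 'a' => differ
  Position 4: 'd' vs 'd' => same
  Position 5: 'b' vs 'b' => same
  Position 6: 'b' vs 'b' => same
Total differences (Hamming distance): 4

4


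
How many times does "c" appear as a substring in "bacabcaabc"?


Searching for "c" in "bacabcaabc"
Scanning each position:
  Position 0: "b" => no
  Position 1: "a" => no
  Position 2: "c" => MATCH
  Position 3: "a" => no
  Position 4: "b" => no
  Position 5: "c" => MATCH
  Position 6: "a" => no
  Position 7: "a" => no
  Position 8: "b" => no
  Position 9: "c" => MATCH
Total occurrences: 3

3


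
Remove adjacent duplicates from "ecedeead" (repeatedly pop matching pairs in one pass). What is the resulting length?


Input: ecedeead
Stack-based adjacent duplicate removal:
  Read 'e': push. Stack: e
  Read 'c': push. Stack: ec
  Read 'e': push. Stack: ece
  Read 'd': push. Stack: eced
  Read 'e': push. Stack: ecede
  Read 'e': matches stack top 'e' => pop. Stack: eced
  Read 'a': push. Stack: eceda
  Read 'd': push. Stack: ecedad
Final stack: "ecedad" (length 6)

6


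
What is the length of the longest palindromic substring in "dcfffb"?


Input: "dcfffb"
Checking substrings for palindromes:
  [2:5] "fff" (len 3) => palindrome
  [2:4] "ff" (len 2) => palindrome
  [3:5] "ff" (len 2) => palindrome
Longest palindromic substring: "fff" with length 3

3


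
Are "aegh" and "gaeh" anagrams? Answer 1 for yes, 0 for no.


Strings: "aegh", "gaeh"
Sorted first:  aegh
Sorted second: aegh
Sorted forms match => anagrams

1


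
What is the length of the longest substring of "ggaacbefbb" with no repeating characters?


Input: "ggaacbefbb"
Sliding window (track last position of each char):
  Position 0 ('g'): window [0,0] length 1 -- new best
  Position 1 ('g'): repeat (last at 0), move window start to 1
  Position 1 ('g'): window [1,1] length 1
  Position 2 ('a'): window [1,2] length 2 -- new best
  Position 3 ('a'): repeat (last at 2), move window start to 3
  Position 3 ('a'): window [3,3] length 1
  Position 4 ('c'): window [3,4] length 2
  Position 5 ('b'): window [3,5] length 3 -- new best
  Position 6 ('e'): window [3,6] length 4 -- new best
  Position 7 ('f'): window [3,7] length 5 -- new best
  Position 8 ('b'): repeat (last at 5), move window start to 6
  Position 8 ('b'): window [6,8] length 3
  Position 9 ('b'): repeat (last at 8), move window start to 9
  Position 9 ('b'): window [9,9] length 1
Longest substring with no repeats: "acbef" with length 5

5


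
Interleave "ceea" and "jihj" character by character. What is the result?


Interleaving "ceea" and "jihj":
  Position 0: 'c' from first, 'j' from second => "cj"
  Position 1: 'e' from first, 'i' from second => "ei"
  Position 2: 'e' from first, 'h' from second => "eh"
  Position 3: 'a' from first, 'j' from second => "aj"
Result: cjeiehaj

cjeiehaj


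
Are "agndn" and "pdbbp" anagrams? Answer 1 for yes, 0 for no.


Strings: "agndn", "pdbbp"
Sorted first:  adgnn
Sorted second: bbdpp
Differ at position 0: 'a' vs 'b' => not anagrams

0


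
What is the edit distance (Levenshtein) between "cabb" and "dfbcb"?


Computing edit distance: "cabb" -> "dfbcb"
DP table:
           d    f    b    c    b
      0    1    2    3    4    5
  c   1    1    2    3    3    4
  a   2    2    2    3    4    4
  b   3    3    3    2    3    4
  b   4    4    4    3    3    3
Edit distance = dp[4][5] = 3

3


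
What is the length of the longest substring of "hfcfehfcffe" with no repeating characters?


Input: "hfcfehfcffe"
Sliding window (track last position of each char):
  Position 0 ('h'): window [0,0] length 1 -- new best
  Position 1 ('f'): window [0,1] length 2 -- new best
  Position 2 ('c'): window [0,2] length 3 -- new best
  Position 3 ('f'): repeat (last at 1), move window start to 2
  Position 3 ('f'): window [2,3] length 2
  Position 4 ('e'): window [2,4] length 3
  Position 5 ('h'): window [2,5] length 4 -- new best
  Position 6 ('f'): repeat (last at 3), move window start to 4
  Position 6 ('f'): window [4,6] length 3
  Position 7 ('c'): window [4,7] length 4
  Position 8 ('f'): repeat (last at 6), move window start to 7
  Position 8 ('f'): window [7,8] length 2
  Position 9 ('f'): repeat (last at 8), move window start to 9
  Position 9 ('f'): window [9,9] length 1
  Position 10 ('e'): window [9,10] length 2
Longest substring with no repeats: "cfeh" with length 4

4


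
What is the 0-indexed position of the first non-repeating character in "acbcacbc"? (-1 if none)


Input: acbcacbc
Character frequencies:
  'a': 2
  'b': 2
  'c': 4
Scanning left to right for freq == 1:
  Position 0 ('a'): freq=2, skip
  Position 1 ('c'): freq=4, skip
  Position 2 ('b'): freq=2, skip
  Position 3 ('c'): freq=4, skip
  Position 4 ('a'): freq=2, skip
  Position 5 ('c'): freq=4, skip
  Position 6 ('b'): freq=2, skip
  Position 7 ('c'): freq=4, skip
  No unique character found => answer = -1

-1


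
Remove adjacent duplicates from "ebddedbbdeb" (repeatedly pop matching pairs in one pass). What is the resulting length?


Input: ebddedbbdeb
Stack-based adjacent duplicate removal:
  Read 'e': push. Stack: e
  Read 'b': push. Stack: eb
  Read 'd': push. Stack: ebd
  Read 'd': matches stack top 'd' => pop. Stack: eb
  Read 'e': push. Stack: ebe
  Read 'd': push. Stack: ebed
  Read 'b': push. Stack: ebedb
  Read 'b': matches stack top 'b' => pop. Stack: ebed
  Read 'd': matches stack top 'd' => pop. Stack: ebe
  Read 'e': matches stack top 'e' => pop. Stack: eb
  Read 'b': matches stack top 'b' => pop. Stack: e
Final stack: "e" (length 1)

1


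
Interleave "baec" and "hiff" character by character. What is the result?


Interleaving "baec" and "hiff":
  Position 0: 'b' from first, 'h' from second => "bh"
  Position 1: 'a' from first, 'i' from second => "ai"
  Position 2: 'e' from first, 'f' from second => "ef"
  Position 3: 'c' from first, 'f' from second => "cf"
Result: bhaiefcf

bhaiefcf


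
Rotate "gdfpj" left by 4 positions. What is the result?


Input: "gdfpj", rotate left by 4
First 4 characters: "gdfp"
Remaining characters: "j"
Concatenate remaining + first: "j" + "gdfp" = "jgdfp"

jgdfp


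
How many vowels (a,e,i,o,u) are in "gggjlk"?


Input: gggjlk
Checking each character:
  'g' at position 0: consonant
  'g' at position 1: consonant
  'g' at position 2: consonant
  'j' at position 3: consonant
  'l' at position 4: consonant
  'k' at position 5: consonant
Total vowels: 0

0


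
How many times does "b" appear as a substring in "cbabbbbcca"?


Searching for "b" in "cbabbbbcca"
Scanning each position:
  Position 0: "c" => no
  Position 1: "b" => MATCH
  Position 2: "a" => no
  Position 3: "b" => MATCH
  Position 4: "b" => MATCH
  Position 5: "b" => MATCH
  Position 6: "b" => MATCH
  Position 7: "c" => no
  Position 8: "c" => no
  Position 9: "a" => no
Total occurrences: 5

5


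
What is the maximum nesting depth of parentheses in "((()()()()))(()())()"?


Input: "((()()()()))(()())()"
Tracking depth:
  Position 0 '(': depth becomes 1
  Position 1 '(': depth becomes 2
  Position 2 '(': depth becomes 3
  Position 3 ')': depth becomes 2
  Position 4 '(': depth becomes 3
  Position 5 ')': depth becomes 2
  Position 6 '(': depth becomes 3
  Position 7 ')': depth becomes 2
  Position 8 '(': depth becomes 3
  Position 9 ')': depth becomes 2
  Position 10 ')': depth becomes 1
  Position 11 ')': depth becomes 0
  Position 12 '(': depth becomes 1
  Position 13 '(': depth becomes 2
  Position 14 ')': depth becomes 1
  Position 15 '(': depth becomes 2
  Position 16 ')': depth becomes 1
  Position 17 ')': depth becomes 0
  Position 18 '(': depth becomes 1
  Position 19 ')': depth becomes 0
Maximum depth reached: 3

3


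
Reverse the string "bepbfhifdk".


Input: bepbfhifdk
Reading characters right to left:
  Position 9: 'k'
  Position 8: 'd'
  Position 7: 'f'
  Position 6: 'i'
  Position 5: 'h'
  Position 4: 'f'
  Position 3: 'b'
  Position 2: 'p'
  Position 1: 'e'
  Position 0: 'b'
Reversed: kdfihfbpeb

kdfihfbpeb


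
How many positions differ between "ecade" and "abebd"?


Comparing "ecade" and "abebd" position by position:
  Position 0: 'e' vs 'a' => DIFFER
  Position 1: 'c' vs 'b' => DIFFER
  Position 2: 'a' vs 'e' => DIFFER
  Position 3: 'd' vs 'b' => DIFFER
  Position 4: 'e' vs 'd' => DIFFER
Positions that differ: 5

5
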